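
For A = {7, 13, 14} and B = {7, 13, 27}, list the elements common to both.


A ∩ B = elements in both A and B
A = {7, 13, 14}
B = {7, 13, 27}
A ∩ B = {7, 13}

A ∩ B = {7, 13}


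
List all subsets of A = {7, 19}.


|A| = 2, so |P(A)| = 2^2 = 4
Enumerate subsets by cardinality (0 to 2):
∅, {7}, {19}, {7, 19}

P(A) has 4 subsets: ∅, {7}, {19}, {7, 19}


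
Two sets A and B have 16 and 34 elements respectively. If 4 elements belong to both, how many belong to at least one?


|A ∪ B| = |A| + |B| - |A ∩ B|
= 16 + 34 - 4
= 46

|A ∪ B| = 46


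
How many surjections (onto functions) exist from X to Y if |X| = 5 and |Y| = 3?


n = |X| = 5, k = |Y| = 3. Surjections via inclusion-exclusion:
S(n,k) = Σ(-1)^i × C(k,i) × (k-i)^n, i=0 to k
i=0: (-1)^0×C(3,0)×3^5 = 243
i=1: (-1)^1×C(3,1)×2^5 = -96
i=2: (-1)^2×C(3,2)×1^5 = 3
i=3: (-1)^3×C(3,3)×0^5 = 0
Total = 150

Number of surjections = 150


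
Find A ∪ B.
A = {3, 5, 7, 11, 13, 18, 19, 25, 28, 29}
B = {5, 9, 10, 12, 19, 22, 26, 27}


A ∪ B = all elements in A or B (or both)
A = {3, 5, 7, 11, 13, 18, 19, 25, 28, 29}
B = {5, 9, 10, 12, 19, 22, 26, 27}
A ∪ B = {3, 5, 7, 9, 10, 11, 12, 13, 18, 19, 22, 25, 26, 27, 28, 29}

A ∪ B = {3, 5, 7, 9, 10, 11, 12, 13, 18, 19, 22, 25, 26, 27, 28, 29}


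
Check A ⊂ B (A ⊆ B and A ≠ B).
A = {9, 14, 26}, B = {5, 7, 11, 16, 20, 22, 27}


A ⊂ B requires: A ⊆ B AND A ≠ B.
A ⊆ B? No
A ⊄ B, so A is not a proper subset.

No, A is not a proper subset of B


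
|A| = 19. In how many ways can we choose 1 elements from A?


C(n,k) = n! / (k!(n-k)!)
C(19,1) = 19! / (1!18!)
= 19

C(19,1) = 19


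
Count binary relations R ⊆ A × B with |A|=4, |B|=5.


A relation from A to B is any subset of A × B.
|A × B| = 4 × 5 = 20
# relations = 2^|A × B| = 2^20 = 1048576

Number of relations = 1048576


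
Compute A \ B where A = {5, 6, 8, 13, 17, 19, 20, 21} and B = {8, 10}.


A \ B = elements in A but not in B
A = {5, 6, 8, 13, 17, 19, 20, 21}
B = {8, 10}
Remove from A any elements in B
A \ B = {5, 6, 13, 17, 19, 20, 21}

A \ B = {5, 6, 13, 17, 19, 20, 21}


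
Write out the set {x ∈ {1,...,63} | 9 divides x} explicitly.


Checking each candidate:
Condition: multiples of 9 in {1,...,63}
Result = {9, 18, 27, 36, 45, 54, 63}

{9, 18, 27, 36, 45, 54, 63}


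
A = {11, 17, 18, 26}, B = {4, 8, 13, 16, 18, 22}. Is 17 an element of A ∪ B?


A = {11, 17, 18, 26}, B = {4, 8, 13, 16, 18, 22}
A ∪ B = all elements in A or B
A ∪ B = {4, 8, 11, 13, 16, 17, 18, 22, 26}
Checking if 17 ∈ A ∪ B
17 is in A ∪ B → True

17 ∈ A ∪ B


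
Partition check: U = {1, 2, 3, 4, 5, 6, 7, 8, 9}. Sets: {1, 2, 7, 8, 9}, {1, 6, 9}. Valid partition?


A partition requires: (1) non-empty parts, (2) pairwise disjoint, (3) union = U
Parts: {1, 2, 7, 8, 9}, {1, 6, 9}
Union of parts: {1, 2, 6, 7, 8, 9}
U = {1, 2, 3, 4, 5, 6, 7, 8, 9}
All non-empty? True
Pairwise disjoint? False
Covers U? False

No, not a valid partition


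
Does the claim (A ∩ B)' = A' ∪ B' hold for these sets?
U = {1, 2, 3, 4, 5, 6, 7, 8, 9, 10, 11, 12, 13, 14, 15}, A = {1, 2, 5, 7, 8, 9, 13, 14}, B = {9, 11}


LHS: A ∩ B = {9}
(A ∩ B)' = U \ (A ∩ B) = {1, 2, 3, 4, 5, 6, 7, 8, 10, 11, 12, 13, 14, 15}
A' = {3, 4, 6, 10, 11, 12, 15}, B' = {1, 2, 3, 4, 5, 6, 7, 8, 10, 12, 13, 14, 15}
Claimed RHS: A' ∪ B' = {1, 2, 3, 4, 5, 6, 7, 8, 10, 11, 12, 13, 14, 15}
Identity is VALID: LHS = RHS = {1, 2, 3, 4, 5, 6, 7, 8, 10, 11, 12, 13, 14, 15} ✓

Identity is valid. (A ∩ B)' = A' ∪ B' = {1, 2, 3, 4, 5, 6, 7, 8, 10, 11, 12, 13, 14, 15}


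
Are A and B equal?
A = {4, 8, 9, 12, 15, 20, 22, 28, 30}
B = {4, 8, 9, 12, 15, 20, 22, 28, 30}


Two sets are equal iff they have exactly the same elements.
A = {4, 8, 9, 12, 15, 20, 22, 28, 30}
B = {4, 8, 9, 12, 15, 20, 22, 28, 30}
Same elements → A = B

Yes, A = B


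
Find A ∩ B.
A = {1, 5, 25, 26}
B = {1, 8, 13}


A ∩ B = elements in both A and B
A = {1, 5, 25, 26}
B = {1, 8, 13}
A ∩ B = {1}

A ∩ B = {1}


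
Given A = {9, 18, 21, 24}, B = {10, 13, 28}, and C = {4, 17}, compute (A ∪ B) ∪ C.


A ∪ B = {9, 10, 13, 18, 21, 24, 28}
(A ∪ B) ∪ C = {4, 9, 10, 13, 17, 18, 21, 24, 28}

A ∪ B ∪ C = {4, 9, 10, 13, 17, 18, 21, 24, 28}


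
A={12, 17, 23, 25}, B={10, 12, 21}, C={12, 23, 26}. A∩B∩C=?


A ∩ B = {12}
(A ∩ B) ∩ C = {12}

A ∩ B ∩ C = {12}


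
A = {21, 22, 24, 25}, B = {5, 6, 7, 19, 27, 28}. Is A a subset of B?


A ⊆ B means every element of A is in B.
Elements in A not in B: {21, 22, 24, 25}
So A ⊄ B.

No, A ⊄ B


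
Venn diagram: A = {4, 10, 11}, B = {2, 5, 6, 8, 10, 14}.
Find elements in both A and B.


A = {4, 10, 11}
B = {2, 5, 6, 8, 10, 14}
Region: in both A and B
Elements: {10}

Elements in both A and B: {10}


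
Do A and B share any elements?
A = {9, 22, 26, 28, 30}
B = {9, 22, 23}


Disjoint means A ∩ B = ∅.
A ∩ B = {9, 22}
A ∩ B ≠ ∅, so A and B are NOT disjoint.

Yes — A and B share the element(s) of A ∩ B = {9, 22}, so they are not disjoint


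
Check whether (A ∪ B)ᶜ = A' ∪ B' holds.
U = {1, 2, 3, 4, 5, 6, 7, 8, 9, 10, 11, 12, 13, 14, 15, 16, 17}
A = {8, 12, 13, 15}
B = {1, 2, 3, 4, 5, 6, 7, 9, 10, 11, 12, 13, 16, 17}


LHS: A ∪ B = {1, 2, 3, 4, 5, 6, 7, 8, 9, 10, 11, 12, 13, 15, 16, 17}
(A ∪ B)' = U \ (A ∪ B) = {14}
A' = {1, 2, 3, 4, 5, 6, 7, 9, 10, 11, 14, 16, 17}, B' = {8, 14, 15}
Claimed RHS: A' ∪ B' = {1, 2, 3, 4, 5, 6, 7, 8, 9, 10, 11, 14, 15, 16, 17}
Identity is INVALID: LHS = {14} but the RHS claimed here equals {1, 2, 3, 4, 5, 6, 7, 8, 9, 10, 11, 14, 15, 16, 17}. The correct form is (A ∪ B)' = A' ∩ B'.

Identity is invalid: (A ∪ B)' = {14} but A' ∪ B' = {1, 2, 3, 4, 5, 6, 7, 8, 9, 10, 11, 14, 15, 16, 17}. The correct De Morgan law is (A ∪ B)' = A' ∩ B'.


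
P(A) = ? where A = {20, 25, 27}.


|A| = 3, so |P(A)| = 2^3 = 8
Enumerate subsets by cardinality (0 to 3):
∅, {20}, {25}, {27}, {20, 25}, {20, 27}, {25, 27}, {20, 25, 27}

P(A) has 8 subsets: ∅, {20}, {25}, {27}, {20, 25}, {20, 27}, {25, 27}, {20, 25, 27}


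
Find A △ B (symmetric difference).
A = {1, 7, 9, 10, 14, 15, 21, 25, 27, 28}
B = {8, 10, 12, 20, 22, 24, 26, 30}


A △ B = (A \ B) ∪ (B \ A) = elements in exactly one of A or B
A \ B = {1, 7, 9, 14, 15, 21, 25, 27, 28}
B \ A = {8, 12, 20, 22, 24, 26, 30}
A △ B = {1, 7, 8, 9, 12, 14, 15, 20, 21, 22, 24, 25, 26, 27, 28, 30}

A △ B = {1, 7, 8, 9, 12, 14, 15, 20, 21, 22, 24, 25, 26, 27, 28, 30}


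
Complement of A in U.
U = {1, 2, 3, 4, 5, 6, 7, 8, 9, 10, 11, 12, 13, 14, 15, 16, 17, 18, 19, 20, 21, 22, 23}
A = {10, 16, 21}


Aᶜ = U \ A = elements in U but not in A
U = {1, 2, 3, 4, 5, 6, 7, 8, 9, 10, 11, 12, 13, 14, 15, 16, 17, 18, 19, 20, 21, 22, 23}
A = {10, 16, 21}
Aᶜ = {1, 2, 3, 4, 5, 6, 7, 8, 9, 11, 12, 13, 14, 15, 17, 18, 19, 20, 22, 23}

Aᶜ = {1, 2, 3, 4, 5, 6, 7, 8, 9, 11, 12, 13, 14, 15, 17, 18, 19, 20, 22, 23}


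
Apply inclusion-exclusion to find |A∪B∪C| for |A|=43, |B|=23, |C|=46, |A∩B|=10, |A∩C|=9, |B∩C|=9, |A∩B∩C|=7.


|A∪B∪C| = |A|+|B|+|C| - |A∩B|-|A∩C|-|B∩C| + |A∩B∩C|
= 43+23+46 - 10-9-9 + 7
= 112 - 28 + 7
= 91

|A ∪ B ∪ C| = 91


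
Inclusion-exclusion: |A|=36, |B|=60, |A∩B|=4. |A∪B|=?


|A ∪ B| = |A| + |B| - |A ∩ B|
= 36 + 60 - 4
= 92

|A ∪ B| = 92


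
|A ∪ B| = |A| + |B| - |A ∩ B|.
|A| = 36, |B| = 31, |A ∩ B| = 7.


|A ∪ B| = |A| + |B| - |A ∩ B|
= 36 + 31 - 7
= 60

|A ∪ B| = 60


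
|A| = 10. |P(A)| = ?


Number of subsets = 2^n
= 2^10
= 1024

|P(A)| = 1024


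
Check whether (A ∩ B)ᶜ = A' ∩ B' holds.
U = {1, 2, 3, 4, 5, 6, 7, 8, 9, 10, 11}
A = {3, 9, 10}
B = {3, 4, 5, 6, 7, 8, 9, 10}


LHS: A ∩ B = {3, 9, 10}
(A ∩ B)' = U \ (A ∩ B) = {1, 2, 4, 5, 6, 7, 8, 11}
A' = {1, 2, 4, 5, 6, 7, 8, 11}, B' = {1, 2, 11}
Claimed RHS: A' ∩ B' = {1, 2, 11}
Identity is INVALID: LHS = {1, 2, 4, 5, 6, 7, 8, 11} but the RHS claimed here equals {1, 2, 11}. The correct form is (A ∩ B)' = A' ∪ B'.

Identity is invalid: (A ∩ B)' = {1, 2, 4, 5, 6, 7, 8, 11} but A' ∩ B' = {1, 2, 11}. The correct De Morgan law is (A ∩ B)' = A' ∪ B'.


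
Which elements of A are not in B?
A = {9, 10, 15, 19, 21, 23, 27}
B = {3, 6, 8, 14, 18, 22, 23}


A \ B = elements in A but not in B
A = {9, 10, 15, 19, 21, 23, 27}
B = {3, 6, 8, 14, 18, 22, 23}
Remove from A any elements in B
A \ B = {9, 10, 15, 19, 21, 27}

A \ B = {9, 10, 15, 19, 21, 27}


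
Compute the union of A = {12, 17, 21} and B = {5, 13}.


A ∪ B = all elements in A or B (or both)
A = {12, 17, 21}
B = {5, 13}
A ∪ B = {5, 12, 13, 17, 21}

A ∪ B = {5, 12, 13, 17, 21}


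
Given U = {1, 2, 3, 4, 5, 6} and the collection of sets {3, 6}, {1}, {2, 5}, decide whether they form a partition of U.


A partition requires: (1) non-empty parts, (2) pairwise disjoint, (3) union = U
Parts: {3, 6}, {1}, {2, 5}
Union of parts: {1, 2, 3, 5, 6}
U = {1, 2, 3, 4, 5, 6}
All non-empty? True
Pairwise disjoint? True
Covers U? False

No, not a valid partition


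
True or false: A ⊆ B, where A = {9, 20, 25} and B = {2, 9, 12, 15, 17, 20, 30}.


A ⊆ B means every element of A is in B.
Elements in A not in B: {25}
So A ⊄ B.

No, A ⊄ B


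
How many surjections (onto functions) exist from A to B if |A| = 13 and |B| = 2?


n = |A| = 13, k = |B| = 2. Surjections via inclusion-exclusion:
S(n,k) = Σ(-1)^i × C(k,i) × (k-i)^n, i=0 to k
i=0: (-1)^0×C(2,0)×2^13 = 8192
i=1: (-1)^1×C(2,1)×1^13 = -2
i=2: (-1)^2×C(2,2)×0^13 = 0
Total = 8190

Number of surjections = 8190


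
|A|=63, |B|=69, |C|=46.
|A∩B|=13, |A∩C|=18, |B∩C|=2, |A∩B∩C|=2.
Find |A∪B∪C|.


|A∪B∪C| = |A|+|B|+|C| - |A∩B|-|A∩C|-|B∩C| + |A∩B∩C|
= 63+69+46 - 13-18-2 + 2
= 178 - 33 + 2
= 147

|A ∪ B ∪ C| = 147


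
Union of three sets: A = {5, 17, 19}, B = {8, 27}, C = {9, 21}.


A ∪ B = {5, 8, 17, 19, 27}
(A ∪ B) ∪ C = {5, 8, 9, 17, 19, 21, 27}

A ∪ B ∪ C = {5, 8, 9, 17, 19, 21, 27}


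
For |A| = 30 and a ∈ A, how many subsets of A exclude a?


Subsets of A avoiding a are subsets of A \ {a}, which has 29 elements.
Count = 2^(n-1) = 2^29
= 536870912

Number of subsets avoiding a = 536870912


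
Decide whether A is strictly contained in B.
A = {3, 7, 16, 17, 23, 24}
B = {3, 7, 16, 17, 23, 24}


A ⊂ B requires: A ⊆ B AND A ≠ B.
A ⊆ B? Yes
A = B? Yes
A = B, so A is not a PROPER subset.

No, A is not a proper subset of B


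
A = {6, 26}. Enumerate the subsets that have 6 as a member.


A subset of A contains 6 iff the remaining 1 elements form any subset of A \ {6}.
Count: 2^(n-1) = 2^1 = 2
Subsets containing 6: {6}, {6, 26}

Subsets containing 6 (2 total): {6}, {6, 26}


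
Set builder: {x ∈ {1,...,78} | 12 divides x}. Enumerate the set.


Checking each candidate:
Condition: multiples of 12 in {1,...,78}
Result = {12, 24, 36, 48, 60, 72}

{12, 24, 36, 48, 60, 72}


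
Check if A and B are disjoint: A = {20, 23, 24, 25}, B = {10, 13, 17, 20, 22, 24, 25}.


Disjoint means A ∩ B = ∅.
A ∩ B = {20, 24, 25}
A ∩ B ≠ ∅, so A and B are NOT disjoint.

No, A and B are not disjoint (A ∩ B = {20, 24, 25})


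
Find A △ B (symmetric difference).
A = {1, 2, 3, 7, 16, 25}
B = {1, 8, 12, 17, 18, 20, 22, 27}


A △ B = (A \ B) ∪ (B \ A) = elements in exactly one of A or B
A \ B = {2, 3, 7, 16, 25}
B \ A = {8, 12, 17, 18, 20, 22, 27}
A △ B = {2, 3, 7, 8, 12, 16, 17, 18, 20, 22, 25, 27}

A △ B = {2, 3, 7, 8, 12, 16, 17, 18, 20, 22, 25, 27}


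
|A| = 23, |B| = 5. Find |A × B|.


|A × B| = |A| × |B|
= 23 × 5
= 115

|A × B| = 115


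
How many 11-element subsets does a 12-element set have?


C(n,k) = n! / (k!(n-k)!)
C(12,11) = 12! / (11!1!)
= 12

C(12,11) = 12


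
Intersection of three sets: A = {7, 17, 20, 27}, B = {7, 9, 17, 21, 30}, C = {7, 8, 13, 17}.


A ∩ B = {7, 17}
(A ∩ B) ∩ C = {7, 17}

A ∩ B ∩ C = {7, 17}


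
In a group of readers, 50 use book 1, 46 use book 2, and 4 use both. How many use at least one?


|A ∪ B| = |A| + |B| - |A ∩ B|
= 50 + 46 - 4
= 92

|A ∪ B| = 92


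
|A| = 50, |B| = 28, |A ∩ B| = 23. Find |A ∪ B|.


|A ∪ B| = |A| + |B| - |A ∩ B|
= 50 + 28 - 23
= 55

|A ∪ B| = 55


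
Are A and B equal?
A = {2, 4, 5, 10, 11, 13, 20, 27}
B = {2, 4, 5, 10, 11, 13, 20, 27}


Two sets are equal iff they have exactly the same elements.
A = {2, 4, 5, 10, 11, 13, 20, 27}
B = {2, 4, 5, 10, 11, 13, 20, 27}
Same elements → A = B

Yes, A = B


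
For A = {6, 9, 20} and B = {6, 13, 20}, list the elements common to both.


A ∩ B = elements in both A and B
A = {6, 9, 20}
B = {6, 13, 20}
A ∩ B = {6, 20}

A ∩ B = {6, 20}


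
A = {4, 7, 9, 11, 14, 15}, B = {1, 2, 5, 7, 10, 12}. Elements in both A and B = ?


A = {4, 7, 9, 11, 14, 15}
B = {1, 2, 5, 7, 10, 12}
Region: in both A and B
Elements: {7}

Elements in both A and B: {7}


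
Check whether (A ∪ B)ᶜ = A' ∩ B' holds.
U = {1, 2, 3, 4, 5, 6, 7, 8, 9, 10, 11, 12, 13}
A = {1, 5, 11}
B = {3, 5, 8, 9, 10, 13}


LHS: A ∪ B = {1, 3, 5, 8, 9, 10, 11, 13}
(A ∪ B)' = U \ (A ∪ B) = {2, 4, 6, 7, 12}
A' = {2, 3, 4, 6, 7, 8, 9, 10, 12, 13}, B' = {1, 2, 4, 6, 7, 11, 12}
Claimed RHS: A' ∩ B' = {2, 4, 6, 7, 12}
Identity is VALID: LHS = RHS = {2, 4, 6, 7, 12} ✓

Identity is valid. (A ∪ B)' = A' ∩ B' = {2, 4, 6, 7, 12}


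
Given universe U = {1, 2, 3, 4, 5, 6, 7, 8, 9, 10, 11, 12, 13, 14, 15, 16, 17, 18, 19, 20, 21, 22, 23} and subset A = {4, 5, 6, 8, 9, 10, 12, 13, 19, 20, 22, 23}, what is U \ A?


Aᶜ = U \ A = elements in U but not in A
U = {1, 2, 3, 4, 5, 6, 7, 8, 9, 10, 11, 12, 13, 14, 15, 16, 17, 18, 19, 20, 21, 22, 23}
A = {4, 5, 6, 8, 9, 10, 12, 13, 19, 20, 22, 23}
Aᶜ = {1, 2, 3, 7, 11, 14, 15, 16, 17, 18, 21}

Aᶜ = {1, 2, 3, 7, 11, 14, 15, 16, 17, 18, 21}


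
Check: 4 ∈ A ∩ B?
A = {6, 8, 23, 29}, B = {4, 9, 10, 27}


A = {6, 8, 23, 29}, B = {4, 9, 10, 27}
A ∩ B = elements in both A and B
A ∩ B = ∅
Checking if 4 ∈ A ∩ B
4 is not in A ∩ B → False

4 ∉ A ∩ B


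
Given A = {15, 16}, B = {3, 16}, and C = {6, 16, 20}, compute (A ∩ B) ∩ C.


A ∩ B = {16}
(A ∩ B) ∩ C = {16}

A ∩ B ∩ C = {16}


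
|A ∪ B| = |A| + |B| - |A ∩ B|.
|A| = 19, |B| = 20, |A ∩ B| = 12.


|A ∪ B| = |A| + |B| - |A ∩ B|
= 19 + 20 - 12
= 27

|A ∪ B| = 27


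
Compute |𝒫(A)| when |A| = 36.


Number of subsets = 2^n
= 2^36
= 68719476736

|P(A)| = 68719476736


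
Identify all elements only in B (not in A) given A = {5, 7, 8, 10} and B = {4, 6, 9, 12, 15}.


A = {5, 7, 8, 10}
B = {4, 6, 9, 12, 15}
Region: only in B (not in A)
Elements: {4, 6, 9, 12, 15}

Elements only in B (not in A): {4, 6, 9, 12, 15}


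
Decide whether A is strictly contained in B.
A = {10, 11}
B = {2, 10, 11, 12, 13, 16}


A ⊂ B requires: A ⊆ B AND A ≠ B.
A ⊆ B? Yes
A = B? No
A ⊂ B: Yes (A is a proper subset of B)

Yes, A ⊂ B


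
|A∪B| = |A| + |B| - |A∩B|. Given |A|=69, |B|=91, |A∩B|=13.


|A ∪ B| = |A| + |B| - |A ∩ B|
= 69 + 91 - 13
= 147

|A ∪ B| = 147


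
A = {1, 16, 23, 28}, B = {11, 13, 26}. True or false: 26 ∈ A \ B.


A = {1, 16, 23, 28}, B = {11, 13, 26}
A \ B = elements in A but not in B
A \ B = {1, 16, 23, 28}
Checking if 26 ∈ A \ B
26 is not in A \ B → False

26 ∉ A \ B


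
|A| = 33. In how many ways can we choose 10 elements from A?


C(n,k) = n! / (k!(n-k)!)
C(33,10) = 33! / (10!23!)
= 92561040

C(33,10) = 92561040


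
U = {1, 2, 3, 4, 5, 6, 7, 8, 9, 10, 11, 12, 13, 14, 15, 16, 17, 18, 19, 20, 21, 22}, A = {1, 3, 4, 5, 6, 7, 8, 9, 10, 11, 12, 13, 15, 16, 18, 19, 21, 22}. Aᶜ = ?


Aᶜ = U \ A = elements in U but not in A
U = {1, 2, 3, 4, 5, 6, 7, 8, 9, 10, 11, 12, 13, 14, 15, 16, 17, 18, 19, 20, 21, 22}
A = {1, 3, 4, 5, 6, 7, 8, 9, 10, 11, 12, 13, 15, 16, 18, 19, 21, 22}
Aᶜ = {2, 14, 17, 20}

Aᶜ = {2, 14, 17, 20}


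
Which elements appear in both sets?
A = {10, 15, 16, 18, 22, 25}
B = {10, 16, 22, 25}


A ∩ B = elements in both A and B
A = {10, 15, 16, 18, 22, 25}
B = {10, 16, 22, 25}
A ∩ B = {10, 16, 22, 25}

A ∩ B = {10, 16, 22, 25}


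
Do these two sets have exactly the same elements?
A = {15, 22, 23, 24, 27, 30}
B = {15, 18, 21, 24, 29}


Two sets are equal iff they have exactly the same elements.
A = {15, 22, 23, 24, 27, 30}
B = {15, 18, 21, 24, 29}
Differences: {18, 21, 22, 23, 27, 29, 30}
A ≠ B

No, A ≠ B


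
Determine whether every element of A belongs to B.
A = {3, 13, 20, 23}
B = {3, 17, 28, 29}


A ⊆ B means every element of A is in B.
Elements in A not in B: {13, 20, 23}
So A ⊄ B.

No, A ⊄ B


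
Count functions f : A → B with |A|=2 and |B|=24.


Each of |A| = 2 inputs maps to any of |B| = 24 outputs.
# functions = |B|^|A| = 24^2
= 576

Number of functions = 576


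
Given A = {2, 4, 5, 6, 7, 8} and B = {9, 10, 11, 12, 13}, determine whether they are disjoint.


Disjoint means A ∩ B = ∅.
A ∩ B = ∅
A ∩ B = ∅, so A and B are disjoint.

Yes, A and B are disjoint


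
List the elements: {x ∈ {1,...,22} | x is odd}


Checking each candidate:
Condition: odd numbers in {1,...,22}
Result = {1, 3, 5, 7, 9, 11, 13, 15, 17, 19, 21}

{1, 3, 5, 7, 9, 11, 13, 15, 17, 19, 21}


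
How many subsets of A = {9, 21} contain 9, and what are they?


A subset of A contains 9 iff the remaining 1 elements form any subset of A \ {9}.
Count: 2^(n-1) = 2^1 = 2
Subsets containing 9: {9}, {9, 21}

Subsets containing 9 (2 total): {9}, {9, 21}


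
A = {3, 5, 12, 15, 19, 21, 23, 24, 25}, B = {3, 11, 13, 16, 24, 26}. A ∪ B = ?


A ∪ B = all elements in A or B (or both)
A = {3, 5, 12, 15, 19, 21, 23, 24, 25}
B = {3, 11, 13, 16, 24, 26}
A ∪ B = {3, 5, 11, 12, 13, 15, 16, 19, 21, 23, 24, 25, 26}

A ∪ B = {3, 5, 11, 12, 13, 15, 16, 19, 21, 23, 24, 25, 26}


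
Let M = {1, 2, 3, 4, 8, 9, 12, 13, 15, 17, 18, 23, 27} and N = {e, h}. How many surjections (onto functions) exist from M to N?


n = |M| = 13, k = |N| = 2. Surjections via inclusion-exclusion:
S(n,k) = Σ(-1)^i × C(k,i) × (k-i)^n, i=0 to k
i=0: (-1)^0×C(2,0)×2^13 = 8192
i=1: (-1)^1×C(2,1)×1^13 = -2
i=2: (-1)^2×C(2,2)×0^13 = 0
Total = 8190

Number of surjections = 8190


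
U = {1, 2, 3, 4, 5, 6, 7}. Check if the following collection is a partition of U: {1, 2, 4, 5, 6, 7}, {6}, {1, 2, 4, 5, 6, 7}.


A partition requires: (1) non-empty parts, (2) pairwise disjoint, (3) union = U
Parts: {1, 2, 4, 5, 6, 7}, {6}, {1, 2, 4, 5, 6, 7}
Union of parts: {1, 2, 4, 5, 6, 7}
U = {1, 2, 3, 4, 5, 6, 7}
All non-empty? True
Pairwise disjoint? False
Covers U? False

No, not a valid partition


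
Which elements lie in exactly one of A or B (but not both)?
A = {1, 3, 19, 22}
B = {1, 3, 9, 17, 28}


A △ B = (A \ B) ∪ (B \ A) = elements in exactly one of A or B
A \ B = {19, 22}
B \ A = {9, 17, 28}
A △ B = {9, 17, 19, 22, 28}

A △ B = {9, 17, 19, 22, 28}


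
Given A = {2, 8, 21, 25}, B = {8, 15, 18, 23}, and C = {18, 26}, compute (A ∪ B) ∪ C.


A ∪ B = {2, 8, 15, 18, 21, 23, 25}
(A ∪ B) ∪ C = {2, 8, 15, 18, 21, 23, 25, 26}

A ∪ B ∪ C = {2, 8, 15, 18, 21, 23, 25, 26}


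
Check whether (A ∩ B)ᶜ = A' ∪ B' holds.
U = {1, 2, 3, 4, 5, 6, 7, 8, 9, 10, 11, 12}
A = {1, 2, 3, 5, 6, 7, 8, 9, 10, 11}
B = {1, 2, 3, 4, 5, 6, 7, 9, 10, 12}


LHS: A ∩ B = {1, 2, 3, 5, 6, 7, 9, 10}
(A ∩ B)' = U \ (A ∩ B) = {4, 8, 11, 12}
A' = {4, 12}, B' = {8, 11}
Claimed RHS: A' ∪ B' = {4, 8, 11, 12}
Identity is VALID: LHS = RHS = {4, 8, 11, 12} ✓

Identity is valid. (A ∩ B)' = A' ∪ B' = {4, 8, 11, 12}


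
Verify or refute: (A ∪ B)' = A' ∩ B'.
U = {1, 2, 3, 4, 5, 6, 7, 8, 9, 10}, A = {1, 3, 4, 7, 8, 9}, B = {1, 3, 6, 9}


LHS: A ∪ B = {1, 3, 4, 6, 7, 8, 9}
(A ∪ B)' = U \ (A ∪ B) = {2, 5, 10}
A' = {2, 5, 6, 10}, B' = {2, 4, 5, 7, 8, 10}
Claimed RHS: A' ∩ B' = {2, 5, 10}
Identity is VALID: LHS = RHS = {2, 5, 10} ✓

Identity is valid. (A ∪ B)' = A' ∩ B' = {2, 5, 10}


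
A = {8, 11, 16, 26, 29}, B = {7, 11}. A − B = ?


A \ B = elements in A but not in B
A = {8, 11, 16, 26, 29}
B = {7, 11}
Remove from A any elements in B
A \ B = {8, 16, 26, 29}

A \ B = {8, 16, 26, 29}


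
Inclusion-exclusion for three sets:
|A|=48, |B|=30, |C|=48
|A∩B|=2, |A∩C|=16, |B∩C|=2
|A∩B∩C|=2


|A∪B∪C| = |A|+|B|+|C| - |A∩B|-|A∩C|-|B∩C| + |A∩B∩C|
= 48+30+48 - 2-16-2 + 2
= 126 - 20 + 2
= 108

|A ∪ B ∪ C| = 108


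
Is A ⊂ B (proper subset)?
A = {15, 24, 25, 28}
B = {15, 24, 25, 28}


A ⊂ B requires: A ⊆ B AND A ≠ B.
A ⊆ B? Yes
A = B? Yes
A = B, so A is not a PROPER subset.

No, A is not a proper subset of B


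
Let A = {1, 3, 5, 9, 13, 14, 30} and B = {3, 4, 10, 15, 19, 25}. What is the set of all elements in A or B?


A ∪ B = all elements in A or B (or both)
A = {1, 3, 5, 9, 13, 14, 30}
B = {3, 4, 10, 15, 19, 25}
A ∪ B = {1, 3, 4, 5, 9, 10, 13, 14, 15, 19, 25, 30}

A ∪ B = {1, 3, 4, 5, 9, 10, 13, 14, 15, 19, 25, 30}


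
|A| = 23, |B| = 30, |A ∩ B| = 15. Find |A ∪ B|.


|A ∪ B| = |A| + |B| - |A ∩ B|
= 23 + 30 - 15
= 38

|A ∪ B| = 38


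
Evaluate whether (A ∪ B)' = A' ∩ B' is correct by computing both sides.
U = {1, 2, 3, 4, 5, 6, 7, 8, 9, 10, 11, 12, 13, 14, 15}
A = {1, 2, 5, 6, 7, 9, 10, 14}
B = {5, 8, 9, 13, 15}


LHS: A ∪ B = {1, 2, 5, 6, 7, 8, 9, 10, 13, 14, 15}
(A ∪ B)' = U \ (A ∪ B) = {3, 4, 11, 12}
A' = {3, 4, 8, 11, 12, 13, 15}, B' = {1, 2, 3, 4, 6, 7, 10, 11, 12, 14}
Claimed RHS: A' ∩ B' = {3, 4, 11, 12}
Identity is VALID: LHS = RHS = {3, 4, 11, 12} ✓

Identity is valid. (A ∪ B)' = A' ∩ B' = {3, 4, 11, 12}


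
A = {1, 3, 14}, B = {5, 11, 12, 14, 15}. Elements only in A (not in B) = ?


A = {1, 3, 14}
B = {5, 11, 12, 14, 15}
Region: only in A (not in B)
Elements: {1, 3}

Elements only in A (not in B): {1, 3}


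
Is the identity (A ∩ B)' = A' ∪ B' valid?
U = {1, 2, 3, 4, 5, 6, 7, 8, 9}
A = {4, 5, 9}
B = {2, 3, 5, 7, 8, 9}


LHS: A ∩ B = {5, 9}
(A ∩ B)' = U \ (A ∩ B) = {1, 2, 3, 4, 6, 7, 8}
A' = {1, 2, 3, 6, 7, 8}, B' = {1, 4, 6}
Claimed RHS: A' ∪ B' = {1, 2, 3, 4, 6, 7, 8}
Identity is VALID: LHS = RHS = {1, 2, 3, 4, 6, 7, 8} ✓

Identity is valid. (A ∩ B)' = A' ∪ B' = {1, 2, 3, 4, 6, 7, 8}


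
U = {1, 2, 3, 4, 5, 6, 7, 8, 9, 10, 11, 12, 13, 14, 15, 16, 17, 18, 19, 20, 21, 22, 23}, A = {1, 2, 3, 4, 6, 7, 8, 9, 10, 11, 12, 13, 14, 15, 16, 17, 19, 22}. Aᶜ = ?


Aᶜ = U \ A = elements in U but not in A
U = {1, 2, 3, 4, 5, 6, 7, 8, 9, 10, 11, 12, 13, 14, 15, 16, 17, 18, 19, 20, 21, 22, 23}
A = {1, 2, 3, 4, 6, 7, 8, 9, 10, 11, 12, 13, 14, 15, 16, 17, 19, 22}
Aᶜ = {5, 18, 20, 21, 23}

Aᶜ = {5, 18, 20, 21, 23}


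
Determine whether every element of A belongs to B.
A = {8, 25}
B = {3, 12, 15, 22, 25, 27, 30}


A ⊆ B means every element of A is in B.
Elements in A not in B: {8}
So A ⊄ B.

No, A ⊄ B


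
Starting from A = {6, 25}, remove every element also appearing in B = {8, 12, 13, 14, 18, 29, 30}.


A \ B = elements in A but not in B
A = {6, 25}
B = {8, 12, 13, 14, 18, 29, 30}
Remove from A any elements in B
A \ B = {6, 25}

A \ B = {6, 25}


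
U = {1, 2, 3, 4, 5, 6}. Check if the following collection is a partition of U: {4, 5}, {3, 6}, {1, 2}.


A partition requires: (1) non-empty parts, (2) pairwise disjoint, (3) union = U
Parts: {4, 5}, {3, 6}, {1, 2}
Union of parts: {1, 2, 3, 4, 5, 6}
U = {1, 2, 3, 4, 5, 6}
All non-empty? True
Pairwise disjoint? True
Covers U? True

Yes, valid partition


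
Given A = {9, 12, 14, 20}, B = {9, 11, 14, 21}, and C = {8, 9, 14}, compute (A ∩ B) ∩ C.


A ∩ B = {9, 14}
(A ∩ B) ∩ C = {9, 14}

A ∩ B ∩ C = {9, 14}


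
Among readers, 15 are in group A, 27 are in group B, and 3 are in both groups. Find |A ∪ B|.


|A ∪ B| = |A| + |B| - |A ∩ B|
= 15 + 27 - 3
= 39

|A ∪ B| = 39


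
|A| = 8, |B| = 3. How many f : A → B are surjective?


n = |A| = 8, k = |B| = 3. Surjections via inclusion-exclusion:
S(n,k) = Σ(-1)^i × C(k,i) × (k-i)^n, i=0 to k
i=0: (-1)^0×C(3,0)×3^8 = 6561
i=1: (-1)^1×C(3,1)×2^8 = -768
i=2: (-1)^2×C(3,2)×1^8 = 3
i=3: (-1)^3×C(3,3)×0^8 = 0
Total = 5796

Number of surjections = 5796


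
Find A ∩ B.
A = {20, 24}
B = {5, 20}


A ∩ B = elements in both A and B
A = {20, 24}
B = {5, 20}
A ∩ B = {20}

A ∩ B = {20}


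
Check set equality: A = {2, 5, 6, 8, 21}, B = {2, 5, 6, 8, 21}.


Two sets are equal iff they have exactly the same elements.
A = {2, 5, 6, 8, 21}
B = {2, 5, 6, 8, 21}
Same elements → A = B

Yes, A = B


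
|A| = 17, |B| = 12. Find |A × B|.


|A × B| = |A| × |B|
= 17 × 12
= 204

|A × B| = 204


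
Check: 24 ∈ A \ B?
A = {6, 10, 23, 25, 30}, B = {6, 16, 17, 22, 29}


A = {6, 10, 23, 25, 30}, B = {6, 16, 17, 22, 29}
A \ B = elements in A but not in B
A \ B = {10, 23, 25, 30}
Checking if 24 ∈ A \ B
24 is not in A \ B → False

24 ∉ A \ B


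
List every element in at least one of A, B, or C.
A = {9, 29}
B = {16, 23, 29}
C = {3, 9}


A ∪ B = {9, 16, 23, 29}
(A ∪ B) ∪ C = {3, 9, 16, 23, 29}

A ∪ B ∪ C = {3, 9, 16, 23, 29}


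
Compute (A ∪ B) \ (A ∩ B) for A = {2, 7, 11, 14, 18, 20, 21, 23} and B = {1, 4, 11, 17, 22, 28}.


A △ B = (A \ B) ∪ (B \ A) = elements in exactly one of A or B
A \ B = {2, 7, 14, 18, 20, 21, 23}
B \ A = {1, 4, 17, 22, 28}
A △ B = {1, 2, 4, 7, 14, 17, 18, 20, 21, 22, 23, 28}

A △ B = {1, 2, 4, 7, 14, 17, 18, 20, 21, 22, 23, 28}


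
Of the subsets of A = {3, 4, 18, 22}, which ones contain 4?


A subset of A contains 4 iff the remaining 3 elements form any subset of A \ {4}.
Count: 2^(n-1) = 2^3 = 8
Subsets containing 4: {4}, {3, 4}, {4, 18}, {4, 22}, {3, 4, 18}, {3, 4, 22}, {4, 18, 22}, {3, 4, 18, 22}

Subsets containing 4 (8 total): {4}, {3, 4}, {4, 18}, {4, 22}, {3, 4, 18}, {3, 4, 22}, {4, 18, 22}, {3, 4, 18, 22}


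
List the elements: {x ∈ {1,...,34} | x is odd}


Checking each candidate:
Condition: odd numbers in {1,...,34}
Result = {1, 3, 5, 7, 9, 11, 13, 15, 17, 19, 21, 23, 25, 27, 29, 31, 33}

{1, 3, 5, 7, 9, 11, 13, 15, 17, 19, 21, 23, 25, 27, 29, 31, 33}


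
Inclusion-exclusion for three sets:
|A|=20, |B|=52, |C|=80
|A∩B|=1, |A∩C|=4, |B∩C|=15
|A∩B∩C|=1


|A∪B∪C| = |A|+|B|+|C| - |A∩B|-|A∩C|-|B∩C| + |A∩B∩C|
= 20+52+80 - 1-4-15 + 1
= 152 - 20 + 1
= 133

|A ∪ B ∪ C| = 133


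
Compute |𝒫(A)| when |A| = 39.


Number of subsets = 2^n
= 2^39
= 549755813888

|P(A)| = 549755813888


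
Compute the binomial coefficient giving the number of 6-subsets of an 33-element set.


C(n,k) = n! / (k!(n-k)!)
C(33,6) = 33! / (6!27!)
= 1107568

C(33,6) = 1107568


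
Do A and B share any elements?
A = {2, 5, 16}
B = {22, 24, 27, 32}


Disjoint means A ∩ B = ∅.
A ∩ B = ∅
A ∩ B = ∅, so A and B are disjoint.

No — A and B share no elements (A ∩ B = ∅), so they are disjoint


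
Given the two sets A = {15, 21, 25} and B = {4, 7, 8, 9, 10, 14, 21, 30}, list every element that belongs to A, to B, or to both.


A ∪ B = all elements in A or B (or both)
A = {15, 21, 25}
B = {4, 7, 8, 9, 10, 14, 21, 30}
A ∪ B = {4, 7, 8, 9, 10, 14, 15, 21, 25, 30}

A ∪ B = {4, 7, 8, 9, 10, 14, 15, 21, 25, 30}


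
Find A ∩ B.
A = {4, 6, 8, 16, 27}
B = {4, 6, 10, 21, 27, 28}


A ∩ B = elements in both A and B
A = {4, 6, 8, 16, 27}
B = {4, 6, 10, 21, 27, 28}
A ∩ B = {4, 6, 27}

A ∩ B = {4, 6, 27}


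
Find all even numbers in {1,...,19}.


Checking each candidate:
Condition: even numbers in {1,...,19}
Result = {2, 4, 6, 8, 10, 12, 14, 16, 18}

{2, 4, 6, 8, 10, 12, 14, 16, 18}


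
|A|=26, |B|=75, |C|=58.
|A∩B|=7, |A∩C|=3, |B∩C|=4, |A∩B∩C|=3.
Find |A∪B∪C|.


|A∪B∪C| = |A|+|B|+|C| - |A∩B|-|A∩C|-|B∩C| + |A∩B∩C|
= 26+75+58 - 7-3-4 + 3
= 159 - 14 + 3
= 148

|A ∪ B ∪ C| = 148


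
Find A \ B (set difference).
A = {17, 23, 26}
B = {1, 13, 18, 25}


A \ B = elements in A but not in B
A = {17, 23, 26}
B = {1, 13, 18, 25}
Remove from A any elements in B
A \ B = {17, 23, 26}

A \ B = {17, 23, 26}


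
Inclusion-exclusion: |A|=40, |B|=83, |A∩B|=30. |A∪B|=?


|A ∪ B| = |A| + |B| - |A ∩ B|
= 40 + 83 - 30
= 93

|A ∪ B| = 93


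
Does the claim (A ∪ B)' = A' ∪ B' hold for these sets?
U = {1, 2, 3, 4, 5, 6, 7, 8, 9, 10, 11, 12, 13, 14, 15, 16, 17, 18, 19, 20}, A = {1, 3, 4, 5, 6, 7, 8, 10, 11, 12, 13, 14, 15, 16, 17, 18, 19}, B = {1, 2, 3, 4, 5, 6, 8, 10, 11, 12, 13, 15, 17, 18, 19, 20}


LHS: A ∪ B = {1, 2, 3, 4, 5, 6, 7, 8, 10, 11, 12, 13, 14, 15, 16, 17, 18, 19, 20}
(A ∪ B)' = U \ (A ∪ B) = {9}
A' = {2, 9, 20}, B' = {7, 9, 14, 16}
Claimed RHS: A' ∪ B' = {2, 7, 9, 14, 16, 20}
Identity is INVALID: LHS = {9} but the RHS claimed here equals {2, 7, 9, 14, 16, 20}. The correct form is (A ∪ B)' = A' ∩ B'.

Identity is invalid: (A ∪ B)' = {9} but A' ∪ B' = {2, 7, 9, 14, 16, 20}. The correct De Morgan law is (A ∪ B)' = A' ∩ B'.


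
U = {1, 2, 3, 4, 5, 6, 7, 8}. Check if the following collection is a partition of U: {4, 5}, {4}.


A partition requires: (1) non-empty parts, (2) pairwise disjoint, (3) union = U
Parts: {4, 5}, {4}
Union of parts: {4, 5}
U = {1, 2, 3, 4, 5, 6, 7, 8}
All non-empty? True
Pairwise disjoint? False
Covers U? False

No, not a valid partition


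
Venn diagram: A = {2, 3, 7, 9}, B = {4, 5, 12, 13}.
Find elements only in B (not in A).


A = {2, 3, 7, 9}
B = {4, 5, 12, 13}
Region: only in B (not in A)
Elements: {4, 5, 12, 13}

Elements only in B (not in A): {4, 5, 12, 13}


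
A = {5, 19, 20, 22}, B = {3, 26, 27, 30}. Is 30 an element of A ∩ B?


A = {5, 19, 20, 22}, B = {3, 26, 27, 30}
A ∩ B = elements in both A and B
A ∩ B = ∅
Checking if 30 ∈ A ∩ B
30 is not in A ∩ B → False

30 ∉ A ∩ B


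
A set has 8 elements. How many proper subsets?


Total subsets = 2^n = 2^8 = 256
Proper subsets exclude the set itself: 2^n - 1
= 256 - 1
= 255

Number of proper subsets = 255


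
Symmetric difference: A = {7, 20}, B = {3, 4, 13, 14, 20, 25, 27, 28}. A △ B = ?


A △ B = (A \ B) ∪ (B \ A) = elements in exactly one of A or B
A \ B = {7}
B \ A = {3, 4, 13, 14, 25, 27, 28}
A △ B = {3, 4, 7, 13, 14, 25, 27, 28}

A △ B = {3, 4, 7, 13, 14, 25, 27, 28}


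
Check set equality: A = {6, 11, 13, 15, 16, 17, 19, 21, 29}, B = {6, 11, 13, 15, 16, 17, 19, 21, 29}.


Two sets are equal iff they have exactly the same elements.
A = {6, 11, 13, 15, 16, 17, 19, 21, 29}
B = {6, 11, 13, 15, 16, 17, 19, 21, 29}
Same elements → A = B

Yes, A = B


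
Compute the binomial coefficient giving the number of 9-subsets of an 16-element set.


C(n,k) = n! / (k!(n-k)!)
C(16,9) = 16! / (9!7!)
= 11440

C(16,9) = 11440


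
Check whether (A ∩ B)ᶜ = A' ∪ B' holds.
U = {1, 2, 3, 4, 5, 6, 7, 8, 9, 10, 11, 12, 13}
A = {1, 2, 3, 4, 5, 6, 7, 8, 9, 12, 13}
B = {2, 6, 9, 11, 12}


LHS: A ∩ B = {2, 6, 9, 12}
(A ∩ B)' = U \ (A ∩ B) = {1, 3, 4, 5, 7, 8, 10, 11, 13}
A' = {10, 11}, B' = {1, 3, 4, 5, 7, 8, 10, 13}
Claimed RHS: A' ∪ B' = {1, 3, 4, 5, 7, 8, 10, 11, 13}
Identity is VALID: LHS = RHS = {1, 3, 4, 5, 7, 8, 10, 11, 13} ✓

Identity is valid. (A ∩ B)' = A' ∪ B' = {1, 3, 4, 5, 7, 8, 10, 11, 13}


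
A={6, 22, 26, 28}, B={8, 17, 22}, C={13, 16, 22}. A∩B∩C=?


A ∩ B = {22}
(A ∩ B) ∩ C = {22}

A ∩ B ∩ C = {22}


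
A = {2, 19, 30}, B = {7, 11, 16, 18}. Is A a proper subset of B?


A ⊂ B requires: A ⊆ B AND A ≠ B.
A ⊆ B? No
A ⊄ B, so A is not a proper subset.

No, A is not a proper subset of B


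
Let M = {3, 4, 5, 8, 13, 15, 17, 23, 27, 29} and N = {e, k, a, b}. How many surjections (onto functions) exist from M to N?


n = |M| = 10, k = |N| = 4. Surjections via inclusion-exclusion:
S(n,k) = Σ(-1)^i × C(k,i) × (k-i)^n, i=0 to k
i=0: (-1)^0×C(4,0)×4^10 = 1048576
i=1: (-1)^1×C(4,1)×3^10 = -236196
i=2: (-1)^2×C(4,2)×2^10 = 6144
i=3: (-1)^3×C(4,3)×1^10 = -4
i=4: (-1)^4×C(4,4)×0^10 = 0
Total = 818520

Number of surjections = 818520


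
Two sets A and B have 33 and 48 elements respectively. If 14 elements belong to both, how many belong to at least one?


|A ∪ B| = |A| + |B| - |A ∩ B|
= 33 + 48 - 14
= 67

|A ∪ B| = 67


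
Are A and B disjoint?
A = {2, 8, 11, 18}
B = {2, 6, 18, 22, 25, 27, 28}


Disjoint means A ∩ B = ∅.
A ∩ B = {2, 18}
A ∩ B ≠ ∅, so A and B are NOT disjoint.

No, A and B are not disjoint (A ∩ B = {2, 18})


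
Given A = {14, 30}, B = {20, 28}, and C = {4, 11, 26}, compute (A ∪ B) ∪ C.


A ∪ B = {14, 20, 28, 30}
(A ∪ B) ∪ C = {4, 11, 14, 20, 26, 28, 30}

A ∪ B ∪ C = {4, 11, 14, 20, 26, 28, 30}


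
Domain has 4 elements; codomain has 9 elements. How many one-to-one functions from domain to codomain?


An injection sends each of |A| = 4 inputs to a distinct output in B.
# injections = |B|·(|B|-1)·…·(|B|-|A|+1) = 9! / (9 - 4)!
= 9 × 8 × 7 × 6
= 3024

Number of injections = 3024


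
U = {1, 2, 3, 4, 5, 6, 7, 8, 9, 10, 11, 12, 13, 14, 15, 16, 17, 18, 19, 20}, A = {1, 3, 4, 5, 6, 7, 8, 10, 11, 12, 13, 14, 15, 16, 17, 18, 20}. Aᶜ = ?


Aᶜ = U \ A = elements in U but not in A
U = {1, 2, 3, 4, 5, 6, 7, 8, 9, 10, 11, 12, 13, 14, 15, 16, 17, 18, 19, 20}
A = {1, 3, 4, 5, 6, 7, 8, 10, 11, 12, 13, 14, 15, 16, 17, 18, 20}
Aᶜ = {2, 9, 19}

Aᶜ = {2, 9, 19}


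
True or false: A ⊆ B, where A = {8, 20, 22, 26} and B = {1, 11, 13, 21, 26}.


A ⊆ B means every element of A is in B.
Elements in A not in B: {8, 20, 22}
So A ⊄ B.

No, A ⊄ B


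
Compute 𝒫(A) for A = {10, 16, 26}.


|A| = 3, so |P(A)| = 2^3 = 8
Enumerate subsets by cardinality (0 to 3):
∅, {10}, {16}, {26}, {10, 16}, {10, 26}, {16, 26}, {10, 16, 26}

P(A) has 8 subsets: ∅, {10}, {16}, {26}, {10, 16}, {10, 26}, {16, 26}, {10, 16, 26}


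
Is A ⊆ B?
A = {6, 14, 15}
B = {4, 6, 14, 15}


A ⊆ B means every element of A is in B.
All elements of A are in B.
So A ⊆ B.

Yes, A ⊆ B


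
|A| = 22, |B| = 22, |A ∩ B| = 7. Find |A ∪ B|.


|A ∪ B| = |A| + |B| - |A ∩ B|
= 22 + 22 - 7
= 37

|A ∪ B| = 37


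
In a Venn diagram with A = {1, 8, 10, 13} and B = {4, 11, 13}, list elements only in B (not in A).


A = {1, 8, 10, 13}
B = {4, 11, 13}
Region: only in B (not in A)
Elements: {4, 11}

Elements only in B (not in A): {4, 11}


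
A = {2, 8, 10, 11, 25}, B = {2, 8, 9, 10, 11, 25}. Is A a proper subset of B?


A ⊂ B requires: A ⊆ B AND A ≠ B.
A ⊆ B? Yes
A = B? No
A ⊂ B: Yes (A is a proper subset of B)

Yes, A ⊂ B


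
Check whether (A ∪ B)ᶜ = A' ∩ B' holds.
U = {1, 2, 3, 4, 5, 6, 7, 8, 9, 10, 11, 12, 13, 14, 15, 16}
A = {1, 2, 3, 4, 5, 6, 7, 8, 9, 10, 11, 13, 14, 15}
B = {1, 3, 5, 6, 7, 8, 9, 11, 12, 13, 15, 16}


LHS: A ∪ B = {1, 2, 3, 4, 5, 6, 7, 8, 9, 10, 11, 12, 13, 14, 15, 16}
(A ∪ B)' = U \ (A ∪ B) = ∅
A' = {12, 16}, B' = {2, 4, 10, 14}
Claimed RHS: A' ∩ B' = ∅
Identity is VALID: LHS = RHS = ∅ ✓

Identity is valid. (A ∪ B)' = A' ∩ B' = ∅


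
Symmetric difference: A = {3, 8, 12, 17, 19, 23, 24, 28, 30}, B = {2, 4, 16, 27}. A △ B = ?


A △ B = (A \ B) ∪ (B \ A) = elements in exactly one of A or B
A \ B = {3, 8, 12, 17, 19, 23, 24, 28, 30}
B \ A = {2, 4, 16, 27}
A △ B = {2, 3, 4, 8, 12, 16, 17, 19, 23, 24, 27, 28, 30}

A △ B = {2, 3, 4, 8, 12, 16, 17, 19, 23, 24, 27, 28, 30}


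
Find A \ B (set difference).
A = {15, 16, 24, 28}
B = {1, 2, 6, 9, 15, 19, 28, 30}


A \ B = elements in A but not in B
A = {15, 16, 24, 28}
B = {1, 2, 6, 9, 15, 19, 28, 30}
Remove from A any elements in B
A \ B = {16, 24}

A \ B = {16, 24}


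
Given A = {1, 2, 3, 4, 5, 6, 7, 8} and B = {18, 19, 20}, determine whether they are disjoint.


Disjoint means A ∩ B = ∅.
A ∩ B = ∅
A ∩ B = ∅, so A and B are disjoint.

Yes, A and B are disjoint


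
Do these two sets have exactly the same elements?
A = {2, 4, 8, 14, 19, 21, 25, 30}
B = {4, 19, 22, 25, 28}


Two sets are equal iff they have exactly the same elements.
A = {2, 4, 8, 14, 19, 21, 25, 30}
B = {4, 19, 22, 25, 28}
Differences: {2, 8, 14, 21, 22, 28, 30}
A ≠ B

No, A ≠ B


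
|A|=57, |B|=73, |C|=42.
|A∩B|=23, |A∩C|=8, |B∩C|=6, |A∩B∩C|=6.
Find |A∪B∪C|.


|A∪B∪C| = |A|+|B|+|C| - |A∩B|-|A∩C|-|B∩C| + |A∩B∩C|
= 57+73+42 - 23-8-6 + 6
= 172 - 37 + 6
= 141

|A ∪ B ∪ C| = 141


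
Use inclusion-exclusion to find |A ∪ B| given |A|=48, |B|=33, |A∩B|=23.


|A ∪ B| = |A| + |B| - |A ∩ B|
= 48 + 33 - 23
= 58

|A ∪ B| = 58


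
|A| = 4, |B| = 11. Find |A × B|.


|A × B| = |A| × |B|
= 4 × 11
= 44

|A × B| = 44


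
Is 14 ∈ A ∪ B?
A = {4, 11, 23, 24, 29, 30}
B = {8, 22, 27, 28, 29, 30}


A = {4, 11, 23, 24, 29, 30}, B = {8, 22, 27, 28, 29, 30}
A ∪ B = all elements in A or B
A ∪ B = {4, 8, 11, 22, 23, 24, 27, 28, 29, 30}
Checking if 14 ∈ A ∪ B
14 is not in A ∪ B → False

14 ∉ A ∪ B


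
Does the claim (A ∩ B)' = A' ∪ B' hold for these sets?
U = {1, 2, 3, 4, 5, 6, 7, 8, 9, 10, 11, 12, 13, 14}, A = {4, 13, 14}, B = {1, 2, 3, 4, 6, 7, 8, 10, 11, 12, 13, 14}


LHS: A ∩ B = {4, 13, 14}
(A ∩ B)' = U \ (A ∩ B) = {1, 2, 3, 5, 6, 7, 8, 9, 10, 11, 12}
A' = {1, 2, 3, 5, 6, 7, 8, 9, 10, 11, 12}, B' = {5, 9}
Claimed RHS: A' ∪ B' = {1, 2, 3, 5, 6, 7, 8, 9, 10, 11, 12}
Identity is VALID: LHS = RHS = {1, 2, 3, 5, 6, 7, 8, 9, 10, 11, 12} ✓

Identity is valid. (A ∩ B)' = A' ∪ B' = {1, 2, 3, 5, 6, 7, 8, 9, 10, 11, 12}


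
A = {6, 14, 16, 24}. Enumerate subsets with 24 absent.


A subset of A that omits 24 is a subset of A \ {24}, so there are 2^(n-1) = 2^3 = 8 of them.
Subsets excluding 24: ∅, {6}, {14}, {16}, {6, 14}, {6, 16}, {14, 16}, {6, 14, 16}

Subsets excluding 24 (8 total): ∅, {6}, {14}, {16}, {6, 14}, {6, 16}, {14, 16}, {6, 14, 16}


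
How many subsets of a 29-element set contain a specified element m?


Subsets of A containing m correspond to subsets of A \ {m}, which has 28 elements.
Count = 2^(n-1) = 2^28
= 268435456

Number of subsets containing m = 268435456


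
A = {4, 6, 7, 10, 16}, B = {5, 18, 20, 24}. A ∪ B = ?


A ∪ B = all elements in A or B (or both)
A = {4, 6, 7, 10, 16}
B = {5, 18, 20, 24}
A ∪ B = {4, 5, 6, 7, 10, 16, 18, 20, 24}

A ∪ B = {4, 5, 6, 7, 10, 16, 18, 20, 24}


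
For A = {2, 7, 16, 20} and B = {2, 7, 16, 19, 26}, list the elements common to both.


A ∩ B = elements in both A and B
A = {2, 7, 16, 20}
B = {2, 7, 16, 19, 26}
A ∩ B = {2, 7, 16}

A ∩ B = {2, 7, 16}


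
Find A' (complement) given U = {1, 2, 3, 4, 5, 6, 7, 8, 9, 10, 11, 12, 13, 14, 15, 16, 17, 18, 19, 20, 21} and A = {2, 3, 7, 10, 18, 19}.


Aᶜ = U \ A = elements in U but not in A
U = {1, 2, 3, 4, 5, 6, 7, 8, 9, 10, 11, 12, 13, 14, 15, 16, 17, 18, 19, 20, 21}
A = {2, 3, 7, 10, 18, 19}
Aᶜ = {1, 4, 5, 6, 8, 9, 11, 12, 13, 14, 15, 16, 17, 20, 21}

Aᶜ = {1, 4, 5, 6, 8, 9, 11, 12, 13, 14, 15, 16, 17, 20, 21}


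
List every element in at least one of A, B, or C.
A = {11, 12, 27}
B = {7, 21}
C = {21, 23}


A ∪ B = {7, 11, 12, 21, 27}
(A ∪ B) ∪ C = {7, 11, 12, 21, 23, 27}

A ∪ B ∪ C = {7, 11, 12, 21, 23, 27}


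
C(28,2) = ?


C(n,k) = n! / (k!(n-k)!)
C(28,2) = 28! / (2!26!)
= 378

C(28,2) = 378


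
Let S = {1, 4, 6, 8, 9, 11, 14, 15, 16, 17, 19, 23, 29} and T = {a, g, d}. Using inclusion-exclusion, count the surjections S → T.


n = |S| = 13, k = |T| = 3. Surjections via inclusion-exclusion:
S(n,k) = Σ(-1)^i × C(k,i) × (k-i)^n, i=0 to k
i=0: (-1)^0×C(3,0)×3^13 = 1594323
i=1: (-1)^1×C(3,1)×2^13 = -24576
i=2: (-1)^2×C(3,2)×1^13 = 3
i=3: (-1)^3×C(3,3)×0^13 = 0
Total = 1569750

Number of surjections = 1569750
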